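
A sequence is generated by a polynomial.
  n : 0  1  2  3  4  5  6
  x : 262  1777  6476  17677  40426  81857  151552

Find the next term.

First differences: 1515, 4699, 11201, 22749, 41431, 69695
Second differences: 3184, 6502, 11548, 18682, 28264
Third differences: 3318, 5046, 7134, 9582
Fourth differences: 1728, 2088, 2448
Fifth differences: 360, 360
Fifth differences constant at 360.
2448 + 360 = 2808;  9582 + 2808 = 12390;  28264 + 12390 = 40654;  69695 + 40654 = 110349;  151552 + 110349 = 261901

261901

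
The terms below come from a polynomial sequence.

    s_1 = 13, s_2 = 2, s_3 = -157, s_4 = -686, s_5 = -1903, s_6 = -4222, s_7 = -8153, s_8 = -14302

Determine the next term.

-23371

First differences: -11 , -159 , -529 , -1217 , -2319 , -3931 , -6149
Second differences: -148 , -370 , -688 , -1102 , -1612 , -2218
Third differences: -222 , -318 , -414 , -510 , -606
Fourth differences: -96 , -96 , -96 , -96
Fourth differences constant at -96.
-606 − 96 = -702;  -2218 − 702 = -2920;  -6149 − 2920 = -9069;  -14302 − 9069 = -23371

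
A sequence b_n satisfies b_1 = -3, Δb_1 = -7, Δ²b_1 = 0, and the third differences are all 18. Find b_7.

315

Build the table forward from the leading diagonal:
Δ³: 18, 18, 18, 18, 18, 18, 18
Δ²: 0, 18, 36, 54, 72, 90, 108
Δ: -7, -7, 11, 47, 101, 173, 263
b: -3, -10, -17, -6, 41, 142, 315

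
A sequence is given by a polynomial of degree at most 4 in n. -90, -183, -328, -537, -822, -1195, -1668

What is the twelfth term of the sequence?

-93 , -145 , -209 , -285 , -373 , -473
-52 , -64 , -76 , -88 , -100
-12 , -12 , -12 , -12
Constant third difference = -12, so extend:
-100 − 12 = -112;  -473 − 112 = -585;  -1668 − 585 = -2253
-112 − 12 = -124;  -585 − 124 = -709;  -2253 − 709 = -2962
-124 − 12 = -136;  -709 − 136 = -845;  -2962 − 845 = -3807
-136 − 12 = -148;  -845 − 148 = -993;  -3807 − 993 = -4800
-148 − 12 = -160;  -993 − 160 = -1153;  -4800 − 1153 = -5953

-5953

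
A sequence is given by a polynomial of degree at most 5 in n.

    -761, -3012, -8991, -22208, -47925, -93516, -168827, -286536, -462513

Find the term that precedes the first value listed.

-2251  -5979  -13217  -25717  -45591  -75311  -117709  -175977
-3728  -7238  -12500  -19874  -29720  -42398  -58268
-3510  -5262  -7374  -9846  -12678  -15870
-1752  -2112  -2472  -2832  -3192
-360  -360  -360  -360
The fifth differences are constant at -360.
Work back: -1752 + 360 = -1392;  -3510 + 1392 = -2118;  -3728 + 2118 = -1610;  -2251 + 1610 = -641;  -761 + 641 = -120

-120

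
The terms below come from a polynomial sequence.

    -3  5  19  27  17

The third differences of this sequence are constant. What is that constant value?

D1: 8, 14, 8, -10
D2: 6, -6, -18
D3: -12, -12

-12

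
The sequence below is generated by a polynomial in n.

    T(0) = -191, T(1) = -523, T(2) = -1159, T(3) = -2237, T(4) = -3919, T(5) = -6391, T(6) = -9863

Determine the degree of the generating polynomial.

4

-332, -636, -1078, -1682, -2472, -3472
-304, -442, -604, -790, -1000
-138, -162, -186, -210
-24, -24, -24
The fourth differences are constant, so the polynomial has degree 4.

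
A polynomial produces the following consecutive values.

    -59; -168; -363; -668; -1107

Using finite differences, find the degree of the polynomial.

3

D1: -109, -195, -305, -439
D2: -86, -110, -134
D3: -24, -24
The third differences are constant, so the polynomial has degree 3.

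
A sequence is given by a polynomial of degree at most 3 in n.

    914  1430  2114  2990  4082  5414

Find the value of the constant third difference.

24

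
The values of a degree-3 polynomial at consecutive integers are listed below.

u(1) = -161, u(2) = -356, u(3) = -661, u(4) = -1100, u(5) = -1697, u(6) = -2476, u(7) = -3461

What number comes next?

Δ: -195, -305, -439, -597, -779, -985
Δ²: -110, -134, -158, -182, -206
Δ³: -24, -24, -24, -24
Third differences constant at -24.
-206 − 24 = -230;  -985 − 230 = -1215;  -3461 − 1215 = -4676

-4676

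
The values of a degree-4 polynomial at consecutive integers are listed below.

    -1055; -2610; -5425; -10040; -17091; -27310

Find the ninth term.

-85735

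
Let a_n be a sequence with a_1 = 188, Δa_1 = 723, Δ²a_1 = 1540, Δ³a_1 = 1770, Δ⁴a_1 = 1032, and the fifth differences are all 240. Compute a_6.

42303

Build the table forward from the leading diagonal:
Δ⁵: 240  240  240  240  240  240
Δ⁴: 1032  1272  1512  1752  1992  2232
Δ³: 1770  2802  4074  5586  7338  9330
Δ²: 1540  3310  6112  10186  15772  23110
Δ: 723  2263  5573  11685  21871  37643
a: 188  911  3174  8747  20432  42303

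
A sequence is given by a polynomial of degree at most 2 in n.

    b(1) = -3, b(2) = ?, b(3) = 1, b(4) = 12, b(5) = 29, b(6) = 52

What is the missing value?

-4

Using the last 4 terms:
Δ: 11  17  23
Δ²: 6  6
Constant second difference = 6.
Extend backward: 11 − 6 = 5;  1 − 5 = -4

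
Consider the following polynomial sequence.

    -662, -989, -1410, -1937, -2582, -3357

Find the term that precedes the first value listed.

-417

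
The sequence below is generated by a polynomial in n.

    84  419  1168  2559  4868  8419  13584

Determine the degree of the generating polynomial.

4

First differences: 335, 749, 1391, 2309, 3551, 5165
Second differences: 414, 642, 918, 1242, 1614
Third differences: 228, 276, 324, 372
Fourth differences: 48, 48, 48
The fourth differences are constant, so the polynomial has degree 4.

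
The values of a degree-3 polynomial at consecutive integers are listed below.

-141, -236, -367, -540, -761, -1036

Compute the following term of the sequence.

-1371

Δ: -95  -131  -173  -221  -275
Δ²: -36  -42  -48  -54
Δ³: -6  -6  -6
The third differences are constant (-6).
-54 − 6 = -60;  -275 − 60 = -335;  -1036 − 335 = -1371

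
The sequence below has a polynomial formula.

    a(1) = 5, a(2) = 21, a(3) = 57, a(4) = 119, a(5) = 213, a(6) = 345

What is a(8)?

747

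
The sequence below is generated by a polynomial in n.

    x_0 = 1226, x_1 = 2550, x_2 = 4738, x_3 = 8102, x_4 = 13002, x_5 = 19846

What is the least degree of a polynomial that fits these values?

4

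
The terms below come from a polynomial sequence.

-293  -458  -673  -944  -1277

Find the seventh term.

-2153

D1: -165  -215  -271  -333
D2: -50  -56  -62
D3: -6  -6
Constant third difference = -6, so extend:
-62 − 6 = -68;  -333 − 68 = -401;  -1277 − 401 = -1678
-68 − 6 = -74;  -401 − 74 = -475;  -1678 − 475 = -2153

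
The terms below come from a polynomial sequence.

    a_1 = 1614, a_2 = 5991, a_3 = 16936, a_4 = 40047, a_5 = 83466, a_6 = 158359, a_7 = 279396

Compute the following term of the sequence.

Δ: 4377, 10945, 23111, 43419, 74893, 121037
Δ²: 6568, 12166, 20308, 31474, 46144
Δ³: 5598, 8142, 11166, 14670
Δ⁴: 2544, 3024, 3504
Δ⁵: 480, 480
Fifth differences constant at 480.
3504 + 480 = 3984;  14670 + 3984 = 18654;  46144 + 18654 = 64798;  121037 + 64798 = 185835;  279396 + 185835 = 465231

465231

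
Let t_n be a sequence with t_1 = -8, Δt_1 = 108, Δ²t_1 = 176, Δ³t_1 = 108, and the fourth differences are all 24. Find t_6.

3492

Build the table forward from the leading diagonal:
Fourth differences: 24, 24, 24, 24, 24, 24
Third differences: 108, 132, 156, 180, 204, 228
Second differences: 176, 284, 416, 572, 752, 956
First differences: 108, 284, 568, 984, 1556, 2308
t: -8, 100, 384, 952, 1936, 3492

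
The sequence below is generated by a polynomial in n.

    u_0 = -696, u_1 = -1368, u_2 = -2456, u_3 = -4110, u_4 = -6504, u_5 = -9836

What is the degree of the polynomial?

First differences: -672, -1088, -1654, -2394, -3332
Second differences: -416, -566, -740, -938
Third differences: -150, -174, -198
Fourth differences: -24, -24
The fourth differences are constant, so the polynomial has degree 4.

4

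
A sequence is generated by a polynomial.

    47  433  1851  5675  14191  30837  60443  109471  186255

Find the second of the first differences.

D1: 386, 1418, 3824, 8516, 16646, 29606, 49028, 76784
D2: 1032, 2406, 4692, 8130, 12960, 19422, 27756
D3: 1374, 2286, 3438, 4830, 6462, 8334
D4: 912, 1152, 1392, 1632, 1872
D5: 240, 240, 240, 240

1418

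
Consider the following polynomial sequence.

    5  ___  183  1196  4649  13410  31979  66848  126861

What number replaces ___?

Using the last 7 terms:
1013  3453  8761  18569  34869  60013
2440  5308  9808  16300  25144
2868  4500  6492  8844
1632  1992  2352
360  360
Constant fifth difference = 360.
Extend backward: 1632 − 360 = 1272;  2868 − 1272 = 1596;  2440 − 1596 = 844;  1013 − 844 = 169;  183 − 169 = 14

14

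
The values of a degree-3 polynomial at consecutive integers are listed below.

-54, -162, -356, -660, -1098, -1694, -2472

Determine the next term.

Δ: -108 , -194 , -304 , -438 , -596 , -778
Δ²: -86 , -110 , -134 , -158 , -182
Δ³: -24 , -24 , -24 , -24
Constant third difference = -24, so extend:
-182 − 24 = -206;  -778 − 206 = -984;  -2472 − 984 = -3456

-3456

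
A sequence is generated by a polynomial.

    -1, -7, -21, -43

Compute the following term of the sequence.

First differences: -6, -14, -22
Second differences: -8, -8
The second differences are constant (-8).
-22 − 8 = -30;  -43 − 30 = -73

-73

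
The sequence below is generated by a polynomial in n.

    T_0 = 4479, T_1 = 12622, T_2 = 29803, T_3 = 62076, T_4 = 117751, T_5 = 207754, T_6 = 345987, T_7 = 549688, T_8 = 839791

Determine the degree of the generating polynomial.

5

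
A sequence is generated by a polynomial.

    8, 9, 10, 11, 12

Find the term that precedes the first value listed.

7

Δ: 1  1  1  1
The first differences are constant at 1.
Work back: 8 − 1 = 7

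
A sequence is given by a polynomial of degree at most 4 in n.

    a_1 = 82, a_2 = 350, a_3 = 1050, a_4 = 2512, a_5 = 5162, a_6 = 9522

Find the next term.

16210

Δ: 268 , 700 , 1462 , 2650 , 4360
Δ²: 432 , 762 , 1188 , 1710
Δ³: 330 , 426 , 522
Δ⁴: 96 , 96
Constant fourth difference = 96, so extend:
522 + 96 = 618;  1710 + 618 = 2328;  4360 + 2328 = 6688;  9522 + 6688 = 16210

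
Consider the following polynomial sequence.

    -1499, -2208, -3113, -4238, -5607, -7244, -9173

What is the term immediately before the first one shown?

D1: -709  -905  -1125  -1369  -1637  -1929
D2: -196  -220  -244  -268  -292
D3: -24  -24  -24  -24
The third differences are constant at -24.
Work back: -196 + 24 = -172;  -709 + 172 = -537;  -1499 + 537 = -962

-962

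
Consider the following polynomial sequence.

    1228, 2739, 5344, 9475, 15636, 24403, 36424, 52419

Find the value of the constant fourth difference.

72

First differences: 1511, 2605, 4131, 6161, 8767, 12021, 15995
Second differences: 1094, 1526, 2030, 2606, 3254, 3974
Third differences: 432, 504, 576, 648, 720
Fourth differences: 72, 72, 72, 72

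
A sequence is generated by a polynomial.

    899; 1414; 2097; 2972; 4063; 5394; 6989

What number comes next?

D1: 515 , 683 , 875 , 1091 , 1331 , 1595
D2: 168 , 192 , 216 , 240 , 264
D3: 24 , 24 , 24 , 24
The third differences are constant (24).
264 + 24 = 288;  1595 + 288 = 1883;  6989 + 1883 = 8872

8872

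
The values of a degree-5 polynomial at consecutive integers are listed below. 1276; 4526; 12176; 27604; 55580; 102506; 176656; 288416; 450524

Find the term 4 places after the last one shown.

D1: 3250, 7650, 15428, 27976, 46926, 74150, 111760, 162108
D2: 4400, 7778, 12548, 18950, 27224, 37610, 50348
D3: 3378, 4770, 6402, 8274, 10386, 12738
D4: 1392, 1632, 1872, 2112, 2352
D5: 240, 240, 240, 240
Fifth differences constant at 240.
2352 + 240 = 2592;  12738 + 2592 = 15330;  50348 + 15330 = 65678;  162108 + 65678 = 227786;  450524 + 227786 = 678310
2592 + 240 = 2832;  15330 + 2832 = 18162;  65678 + 18162 = 83840;  227786 + 83840 = 311626;  678310 + 311626 = 989936
2832 + 240 = 3072;  18162 + 3072 = 21234;  83840 + 21234 = 105074;  311626 + 105074 = 416700;  989936 + 416700 = 1406636
3072 + 240 = 3312;  21234 + 3312 = 24546;  105074 + 24546 = 129620;  416700 + 129620 = 546320;  1406636 + 546320 = 1952956

1952956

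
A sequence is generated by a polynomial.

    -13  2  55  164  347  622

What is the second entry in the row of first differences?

First differences: 15, 53, 109, 183, 275
Second differences: 38, 56, 74, 92
Third differences: 18, 18, 18

53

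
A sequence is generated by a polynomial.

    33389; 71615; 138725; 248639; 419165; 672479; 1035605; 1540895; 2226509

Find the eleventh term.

4323269

First differences: 38226, 67110, 109914, 170526, 253314, 363126, 505290, 685614
Second differences: 28884, 42804, 60612, 82788, 109812, 142164, 180324
Third differences: 13920, 17808, 22176, 27024, 32352, 38160
Fourth differences: 3888, 4368, 4848, 5328, 5808
Fifth differences: 480, 480, 480, 480
Fifth differences constant at 480.
5808 + 480 = 6288;  38160 + 6288 = 44448;  180324 + 44448 = 224772;  685614 + 224772 = 910386;  2226509 + 910386 = 3136895
6288 + 480 = 6768;  44448 + 6768 = 51216;  224772 + 51216 = 275988;  910386 + 275988 = 1186374;  3136895 + 1186374 = 4323269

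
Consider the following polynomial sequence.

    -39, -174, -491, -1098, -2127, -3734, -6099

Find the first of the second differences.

-182

Δ: -135, -317, -607, -1029, -1607, -2365
Δ²: -182, -290, -422, -578, -758
Δ³: -108, -132, -156, -180
Δ⁴: -24, -24, -24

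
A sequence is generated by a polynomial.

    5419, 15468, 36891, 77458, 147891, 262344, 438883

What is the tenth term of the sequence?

1590436

10049, 21423, 40567, 70433, 114453, 176539
11374, 19144, 29866, 44020, 62086
7770, 10722, 14154, 18066
2952, 3432, 3912
480, 480
The fifth differences are constant (480).
3912 + 480 = 4392;  18066 + 4392 = 22458;  62086 + 22458 = 84544;  176539 + 84544 = 261083;  438883 + 261083 = 699966
4392 + 480 = 4872;  22458 + 4872 = 27330;  84544 + 27330 = 111874;  261083 + 111874 = 372957;  699966 + 372957 = 1072923
4872 + 480 = 5352;  27330 + 5352 = 32682;  111874 + 32682 = 144556;  372957 + 144556 = 517513;  1072923 + 517513 = 1590436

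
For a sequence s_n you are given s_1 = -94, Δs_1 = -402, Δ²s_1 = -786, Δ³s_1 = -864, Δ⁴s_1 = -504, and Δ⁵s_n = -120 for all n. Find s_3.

Build the table forward from the leading diagonal:
D5: -120, -120, -120
D4: -504, -624, -744
D3: -864, -1368, -1992
D2: -786, -1650, -3018
D1: -402, -1188, -2838
s: -94, -496, -1684

-1684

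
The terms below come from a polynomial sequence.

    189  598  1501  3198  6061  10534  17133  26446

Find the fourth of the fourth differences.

72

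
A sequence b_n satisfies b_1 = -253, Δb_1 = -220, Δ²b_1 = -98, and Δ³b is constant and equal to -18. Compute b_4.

-1225

Build the table forward from the leading diagonal:
Third differences: -18, -18, -18, -18
Second differences: -98, -116, -134, -152
First differences: -220, -318, -434, -568
b: -253, -473, -791, -1225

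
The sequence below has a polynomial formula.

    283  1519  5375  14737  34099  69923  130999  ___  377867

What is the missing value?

Using the first 7 terms:
Δ: 1236, 3856, 9362, 19362, 35824, 61076
Δ²: 2620, 5506, 10000, 16462, 25252
Δ³: 2886, 4494, 6462, 8790
Δ⁴: 1608, 1968, 2328
Δ⁵: 360, 360
Constant fifth difference = 360.
Extend forward: 2328 + 360 = 2688;  8790 + 2688 = 11478;  25252 + 11478 = 36730;  61076 + 36730 = 97806;  130999 + 97806 = 228805

228805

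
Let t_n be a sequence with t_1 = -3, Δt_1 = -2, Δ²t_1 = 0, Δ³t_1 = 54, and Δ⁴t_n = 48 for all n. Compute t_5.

253

Build the table forward from the leading diagonal:
D4: 48, 48, 48, 48, 48
D3: 54, 102, 150, 198, 246
D2: 0, 54, 156, 306, 504
D1: -2, -2, 52, 208, 514
t: -3, -5, -7, 45, 253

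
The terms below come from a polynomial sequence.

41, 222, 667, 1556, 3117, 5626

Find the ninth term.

22321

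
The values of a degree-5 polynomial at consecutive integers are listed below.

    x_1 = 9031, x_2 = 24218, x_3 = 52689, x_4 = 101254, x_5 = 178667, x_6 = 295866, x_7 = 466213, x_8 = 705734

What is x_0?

2022

First differences: 15187, 28471, 48565, 77413, 117199, 170347, 239521
Second differences: 13284, 20094, 28848, 39786, 53148, 69174
Third differences: 6810, 8754, 10938, 13362, 16026
Fourth differences: 1944, 2184, 2424, 2664
Fifth differences: 240, 240, 240
The fifth differences are constant at 240.
Work back: 1944 − 240 = 1704;  6810 − 1704 = 5106;  13284 − 5106 = 8178;  15187 − 8178 = 7009;  9031 − 7009 = 2022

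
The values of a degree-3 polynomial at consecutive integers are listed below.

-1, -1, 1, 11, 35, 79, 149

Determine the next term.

251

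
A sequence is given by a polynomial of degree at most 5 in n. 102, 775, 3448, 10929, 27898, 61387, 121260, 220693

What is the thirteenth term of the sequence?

D1: 673, 2673, 7481, 16969, 33489, 59873, 99433
D2: 2000, 4808, 9488, 16520, 26384, 39560
D3: 2808, 4680, 7032, 9864, 13176
D4: 1872, 2352, 2832, 3312
D5: 480, 480, 480
Fifth differences constant at 480.
3312 + 480 = 3792;  13176 + 3792 = 16968;  39560 + 16968 = 56528;  99433 + 56528 = 155961;  220693 + 155961 = 376654
3792 + 480 = 4272;  16968 + 4272 = 21240;  56528 + 21240 = 77768;  155961 + 77768 = 233729;  376654 + 233729 = 610383
4272 + 480 = 4752;  21240 + 4752 = 25992;  77768 + 25992 = 103760;  233729 + 103760 = 337489;  610383 + 337489 = 947872
4752 + 480 = 5232;  25992 + 5232 = 31224;  103760 + 31224 = 134984;  337489 + 134984 = 472473;  947872 + 472473 = 1420345
5232 + 480 = 5712;  31224 + 5712 = 36936;  134984 + 36936 = 171920;  472473 + 171920 = 644393;  1420345 + 644393 = 2064738

2064738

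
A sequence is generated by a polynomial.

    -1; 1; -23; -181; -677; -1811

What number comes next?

First differences: 2, -24, -158, -496, -1134
Second differences: -26, -134, -338, -638
Third differences: -108, -204, -300
Fourth differences: -96, -96
The fourth differences are constant (-96).
-300 − 96 = -396;  -638 − 396 = -1034;  -1134 − 1034 = -2168;  -1811 − 2168 = -3979

-3979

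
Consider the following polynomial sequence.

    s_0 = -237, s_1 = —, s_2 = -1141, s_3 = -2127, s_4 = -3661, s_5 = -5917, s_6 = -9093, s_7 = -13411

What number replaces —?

-553

Using the last 6 terms:
-986  -1534  -2256  -3176  -4318
-548  -722  -920  -1142
-174  -198  -222
-24  -24
Constant fourth difference = -24.
Extend backward: -174 + 24 = -150;  -548 + 150 = -398;  -986 + 398 = -588;  -1141 + 588 = -553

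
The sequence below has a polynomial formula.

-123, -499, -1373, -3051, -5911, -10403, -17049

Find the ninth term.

-376, -874, -1678, -2860, -4492, -6646
-498, -804, -1182, -1632, -2154
-306, -378, -450, -522
-72, -72, -72
Fourth differences constant at -72.
-522 − 72 = -594;  -2154 − 594 = -2748;  -6646 − 2748 = -9394;  -17049 − 9394 = -26443
-594 − 72 = -666;  -2748 − 666 = -3414;  -9394 − 3414 = -12808;  -26443 − 12808 = -39251

-39251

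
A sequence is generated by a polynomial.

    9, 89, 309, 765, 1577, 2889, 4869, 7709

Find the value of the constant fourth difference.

D1: 80, 220, 456, 812, 1312, 1980, 2840
D2: 140, 236, 356, 500, 668, 860
D3: 96, 120, 144, 168, 192
D4: 24, 24, 24, 24

24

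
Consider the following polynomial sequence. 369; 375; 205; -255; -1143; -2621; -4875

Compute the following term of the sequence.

-8115

D1: 6, -170, -460, -888, -1478, -2254
D2: -176, -290, -428, -590, -776
D3: -114, -138, -162, -186
D4: -24, -24, -24
The fourth differences are constant (-24).
-186 − 24 = -210;  -776 − 210 = -986;  -2254 − 986 = -3240;  -4875 − 3240 = -8115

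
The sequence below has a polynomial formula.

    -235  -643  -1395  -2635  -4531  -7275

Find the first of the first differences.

D1: -408, -752, -1240, -1896, -2744
D2: -344, -488, -656, -848
D3: -144, -168, -192
D4: -24, -24

-408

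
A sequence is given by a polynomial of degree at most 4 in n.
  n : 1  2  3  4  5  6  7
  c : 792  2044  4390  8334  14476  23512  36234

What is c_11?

143182

1252  2346  3944  6142  9036  12722
1094  1598  2198  2894  3686
504  600  696  792
96  96  96
Fourth differences constant at 96.
792 + 96 = 888;  3686 + 888 = 4574;  12722 + 4574 = 17296;  36234 + 17296 = 53530
888 + 96 = 984;  4574 + 984 = 5558;  17296 + 5558 = 22854;  53530 + 22854 = 76384
984 + 96 = 1080;  5558 + 1080 = 6638;  22854 + 6638 = 29492;  76384 + 29492 = 105876
1080 + 96 = 1176;  6638 + 1176 = 7814;  29492 + 7814 = 37306;  105876 + 37306 = 143182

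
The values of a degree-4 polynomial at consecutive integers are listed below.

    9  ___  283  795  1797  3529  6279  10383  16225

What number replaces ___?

Using the last 7 terms:
First differences: 512, 1002, 1732, 2750, 4104, 5842
Second differences: 490, 730, 1018, 1354, 1738
Third differences: 240, 288, 336, 384
Fourth differences: 48, 48, 48
Constant fourth difference = 48.
Extend backward: 240 − 48 = 192;  490 − 192 = 298;  512 − 298 = 214;  283 − 214 = 69

69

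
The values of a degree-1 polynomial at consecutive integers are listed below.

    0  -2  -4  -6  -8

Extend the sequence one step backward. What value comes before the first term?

D1: -2, -2, -2, -2
The first differences are constant at -2.
Work back: 0 + 2 = 2

2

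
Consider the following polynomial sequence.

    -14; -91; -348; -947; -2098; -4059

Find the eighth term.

D1: -77, -257, -599, -1151, -1961
D2: -180, -342, -552, -810
D3: -162, -210, -258
D4: -48, -48
The fourth differences are constant (-48).
-258 − 48 = -306;  -810 − 306 = -1116;  -1961 − 1116 = -3077;  -4059 − 3077 = -7136
-306 − 48 = -354;  -1116 − 354 = -1470;  -3077 − 1470 = -4547;  -7136 − 4547 = -11683

-11683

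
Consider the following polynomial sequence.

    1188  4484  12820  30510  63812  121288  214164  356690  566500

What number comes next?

3296, 8336, 17690, 33302, 57476, 92876, 142526, 209810
5040, 9354, 15612, 24174, 35400, 49650, 67284
4314, 6258, 8562, 11226, 14250, 17634
1944, 2304, 2664, 3024, 3384
360, 360, 360, 360
Constant fifth difference = 360, so extend:
3384 + 360 = 3744;  17634 + 3744 = 21378;  67284 + 21378 = 88662;  209810 + 88662 = 298472;  566500 + 298472 = 864972

864972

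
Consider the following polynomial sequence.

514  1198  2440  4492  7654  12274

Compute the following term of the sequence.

Δ: 684, 1242, 2052, 3162, 4620
Δ²: 558, 810, 1110, 1458
Δ³: 252, 300, 348
Δ⁴: 48, 48
Constant fourth difference = 48, so extend:
348 + 48 = 396;  1458 + 396 = 1854;  4620 + 1854 = 6474;  12274 + 6474 = 18748

18748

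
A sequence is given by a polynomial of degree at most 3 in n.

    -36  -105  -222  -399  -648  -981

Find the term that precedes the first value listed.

-3

-69  -117  -177  -249  -333
-48  -60  -72  -84
-12  -12  -12
The third differences are constant at -12.
Work back: -48 + 12 = -36;  -69 + 36 = -33;  -36 + 33 = -3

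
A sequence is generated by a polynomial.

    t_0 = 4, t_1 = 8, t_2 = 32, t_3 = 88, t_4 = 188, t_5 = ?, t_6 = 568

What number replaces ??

Using the first 5 terms:
First differences: 4, 24, 56, 100
Second differences: 20, 32, 44
Third differences: 12, 12
Constant third difference = 12.
Extend forward: 44 + 12 = 56;  100 + 56 = 156;  188 + 156 = 344

344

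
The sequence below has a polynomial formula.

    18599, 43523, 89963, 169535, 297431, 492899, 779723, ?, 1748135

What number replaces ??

1186703

Using the first 7 terms:
First differences: 24924  46440  79572  127896  195468  286824
Second differences: 21516  33132  48324  67572  91356
Third differences: 11616  15192  19248  23784
Fourth differences: 3576  4056  4536
Fifth differences: 480  480
Constant fifth difference = 480.
Extend forward: 4536 + 480 = 5016;  23784 + 5016 = 28800;  91356 + 28800 = 120156;  286824 + 120156 = 406980;  779723 + 406980 = 1186703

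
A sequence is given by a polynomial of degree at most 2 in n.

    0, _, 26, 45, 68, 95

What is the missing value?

Using the last 4 terms:
First differences: 19, 23, 27
Second differences: 4, 4
Constant second difference = 4.
Extend backward: 19 − 4 = 15;  26 − 15 = 11

11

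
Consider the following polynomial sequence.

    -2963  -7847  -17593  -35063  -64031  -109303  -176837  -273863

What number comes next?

-409003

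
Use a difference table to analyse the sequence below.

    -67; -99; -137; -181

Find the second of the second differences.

First differences: -32, -38, -44
Second differences: -6, -6

-6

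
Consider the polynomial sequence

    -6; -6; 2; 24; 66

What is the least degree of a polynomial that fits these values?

D1: 0, 8, 22, 42
D2: 8, 14, 20
D3: 6, 6
The third differences are constant, so the polynomial has degree 3.

3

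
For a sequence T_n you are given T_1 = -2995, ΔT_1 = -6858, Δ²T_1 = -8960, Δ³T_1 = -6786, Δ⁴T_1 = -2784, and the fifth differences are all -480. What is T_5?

Build the table forward from the leading diagonal:
Fifth differences: -480, -480, -480, -480, -480
Fourth differences: -2784, -3264, -3744, -4224, -4704
Third differences: -6786, -9570, -12834, -16578, -20802
Second differences: -8960, -15746, -25316, -38150, -54728
First differences: -6858, -15818, -31564, -56880, -95030
T: -2995, -9853, -25671, -57235, -114115

-114115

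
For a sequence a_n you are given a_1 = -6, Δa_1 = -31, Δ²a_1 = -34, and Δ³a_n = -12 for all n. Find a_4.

-213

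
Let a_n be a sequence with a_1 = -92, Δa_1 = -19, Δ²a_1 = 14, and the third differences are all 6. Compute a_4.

Build the table forward from the leading diagonal:
Δ³: 6  6  6  6
Δ²: 14  20  26  32
Δ: -19  -5  15  41
a: -92  -111  -116  -101

-101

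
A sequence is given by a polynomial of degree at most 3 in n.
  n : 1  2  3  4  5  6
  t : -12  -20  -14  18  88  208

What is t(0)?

First differences: -8  6  32  70  120
Second differences: 14  26  38  50
Third differences: 12  12  12
The third differences are constant at 12.
Work back: 14 − 12 = 2;  -8 − 2 = -10;  -12 + 10 = -2

-2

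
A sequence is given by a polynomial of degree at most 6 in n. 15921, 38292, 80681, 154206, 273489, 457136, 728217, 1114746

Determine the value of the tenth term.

D1: 22371, 42389, 73525, 119283, 183647, 271081, 386529
D2: 20018, 31136, 45758, 64364, 87434, 115448
D3: 11118, 14622, 18606, 23070, 28014
D4: 3504, 3984, 4464, 4944
D5: 480, 480, 480
The fifth differences are constant (480).
4944 + 480 = 5424;  28014 + 5424 = 33438;  115448 + 33438 = 148886;  386529 + 148886 = 535415;  1114746 + 535415 = 1650161
5424 + 480 = 5904;  33438 + 5904 = 39342;  148886 + 39342 = 188228;  535415 + 188228 = 723643;  1650161 + 723643 = 2373804

2373804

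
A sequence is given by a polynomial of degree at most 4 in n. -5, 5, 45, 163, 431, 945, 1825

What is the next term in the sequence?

3215

10 , 40 , 118 , 268 , 514 , 880
30 , 78 , 150 , 246 , 366
48 , 72 , 96 , 120
24 , 24 , 24
Constant fourth difference = 24, so extend:
120 + 24 = 144;  366 + 144 = 510;  880 + 510 = 1390;  1825 + 1390 = 3215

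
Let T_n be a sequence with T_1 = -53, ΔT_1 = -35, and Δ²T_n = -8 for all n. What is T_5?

Build the table forward from the leading diagonal:
D2: -8  -8  -8  -8  -8
D1: -35  -43  -51  -59  -67
T: -53  -88  -131  -182  -241

-241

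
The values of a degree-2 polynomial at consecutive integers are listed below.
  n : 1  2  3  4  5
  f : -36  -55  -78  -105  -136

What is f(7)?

Δ: -19 , -23 , -27 , -31
Δ²: -4 , -4 , -4
Second differences constant at -4.
-31 − 4 = -35;  -136 − 35 = -171
-35 − 4 = -39;  -171 − 39 = -210

-210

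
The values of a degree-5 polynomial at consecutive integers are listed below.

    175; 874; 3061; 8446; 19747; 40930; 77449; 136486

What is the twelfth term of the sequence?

First differences: 699  2187  5385  11301  21183  36519  59037
Second differences: 1488  3198  5916  9882  15336  22518
Third differences: 1710  2718  3966  5454  7182
Fourth differences: 1008  1248  1488  1728
Fifth differences: 240  240  240
Constant fifth difference = 240, so extend:
1728 + 240 = 1968;  7182 + 1968 = 9150;  22518 + 9150 = 31668;  59037 + 31668 = 90705;  136486 + 90705 = 227191
1968 + 240 = 2208;  9150 + 2208 = 11358;  31668 + 11358 = 43026;  90705 + 43026 = 133731;  227191 + 133731 = 360922
2208 + 240 = 2448;  11358 + 2448 = 13806;  43026 + 13806 = 56832;  133731 + 56832 = 190563;  360922 + 190563 = 551485
2448 + 240 = 2688;  13806 + 2688 = 16494;  56832 + 16494 = 73326;  190563 + 73326 = 263889;  551485 + 263889 = 815374

815374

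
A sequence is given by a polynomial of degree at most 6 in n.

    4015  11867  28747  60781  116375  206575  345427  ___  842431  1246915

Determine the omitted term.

550337

Using the first 7 terms:
D1: 7852, 16880, 32034, 55594, 90200, 138852
D2: 9028, 15154, 23560, 34606, 48652
D3: 6126, 8406, 11046, 14046
D4: 2280, 2640, 3000
D5: 360, 360
Constant fifth difference = 360.
Extend forward: 3000 + 360 = 3360;  14046 + 3360 = 17406;  48652 + 17406 = 66058;  138852 + 66058 = 204910;  345427 + 204910 = 550337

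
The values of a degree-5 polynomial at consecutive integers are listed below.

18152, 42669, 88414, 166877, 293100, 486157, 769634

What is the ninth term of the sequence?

1727632

D1: 24517 , 45745 , 78463 , 126223 , 193057 , 283477
D2: 21228 , 32718 , 47760 , 66834 , 90420
D3: 11490 , 15042 , 19074 , 23586
D4: 3552 , 4032 , 4512
D5: 480 , 480
Fifth differences constant at 480.
4512 + 480 = 4992;  23586 + 4992 = 28578;  90420 + 28578 = 118998;  283477 + 118998 = 402475;  769634 + 402475 = 1172109
4992 + 480 = 5472;  28578 + 5472 = 34050;  118998 + 34050 = 153048;  402475 + 153048 = 555523;  1172109 + 555523 = 1727632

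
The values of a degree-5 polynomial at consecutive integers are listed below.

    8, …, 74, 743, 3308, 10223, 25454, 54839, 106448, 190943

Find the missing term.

-1

Using the last 8 terms:
D1: 669, 2565, 6915, 15231, 29385, 51609, 84495
D2: 1896, 4350, 8316, 14154, 22224, 32886
D3: 2454, 3966, 5838, 8070, 10662
D4: 1512, 1872, 2232, 2592
D5: 360, 360, 360
Constant fifth difference = 360.
Extend backward: 1512 − 360 = 1152;  2454 − 1152 = 1302;  1896 − 1302 = 594;  669 − 594 = 75;  74 − 75 = -1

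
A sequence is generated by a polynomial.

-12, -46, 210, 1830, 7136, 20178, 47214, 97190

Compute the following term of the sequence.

182220

D1: -34  256  1620  5306  13042  27036  49976
D2: 290  1364  3686  7736  13994  22940
D3: 1074  2322  4050  6258  8946
D4: 1248  1728  2208  2688
D5: 480  480  480
The fifth differences are constant (480).
2688 + 480 = 3168;  8946 + 3168 = 12114;  22940 + 12114 = 35054;  49976 + 35054 = 85030;  97190 + 85030 = 182220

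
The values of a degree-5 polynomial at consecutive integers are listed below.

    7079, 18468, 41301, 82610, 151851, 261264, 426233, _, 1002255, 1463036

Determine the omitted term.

Using the first 7 terms:
Δ: 11389, 22833, 41309, 69241, 109413, 164969
Δ²: 11444, 18476, 27932, 40172, 55556
Δ³: 7032, 9456, 12240, 15384
Δ⁴: 2424, 2784, 3144
Δ⁵: 360, 360
Constant fifth difference = 360.
Extend forward: 3144 + 360 = 3504;  15384 + 3504 = 18888;  55556 + 18888 = 74444;  164969 + 74444 = 239413;  426233 + 239413 = 665646

665646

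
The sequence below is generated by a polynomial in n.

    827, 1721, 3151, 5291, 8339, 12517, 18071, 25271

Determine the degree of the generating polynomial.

First differences: 894, 1430, 2140, 3048, 4178, 5554, 7200
Second differences: 536, 710, 908, 1130, 1376, 1646
Third differences: 174, 198, 222, 246, 270
Fourth differences: 24, 24, 24, 24
The fourth differences are constant, so the polynomial has degree 4.

4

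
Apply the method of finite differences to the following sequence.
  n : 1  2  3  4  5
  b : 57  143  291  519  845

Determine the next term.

Δ: 86, 148, 228, 326
Δ²: 62, 80, 98
Δ³: 18, 18
Constant third difference = 18, so extend:
98 + 18 = 116;  326 + 116 = 442;  845 + 442 = 1287

1287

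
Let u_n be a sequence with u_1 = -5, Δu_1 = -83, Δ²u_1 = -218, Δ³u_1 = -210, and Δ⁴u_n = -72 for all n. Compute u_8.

-15034

Build the table forward from the leading diagonal:
Δ⁴: -72, -72, -72, -72, -72, -72, -72, -72
Δ³: -210, -282, -354, -426, -498, -570, -642, -714
Δ²: -218, -428, -710, -1064, -1490, -1988, -2558, -3200
Δ: -83, -301, -729, -1439, -2503, -3993, -5981, -8539
u: -5, -88, -389, -1118, -2557, -5060, -9053, -15034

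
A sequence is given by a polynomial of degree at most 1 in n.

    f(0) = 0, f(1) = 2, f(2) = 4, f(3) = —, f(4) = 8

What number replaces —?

6

Using the first 3 terms:
Δ: 2  2
Constant first difference = 2.
Extend forward: 4 + 2 = 6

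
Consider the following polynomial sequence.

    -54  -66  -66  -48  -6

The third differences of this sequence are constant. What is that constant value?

6

Δ: -12, 0, 18, 42
Δ²: 12, 18, 24
Δ³: 6, 6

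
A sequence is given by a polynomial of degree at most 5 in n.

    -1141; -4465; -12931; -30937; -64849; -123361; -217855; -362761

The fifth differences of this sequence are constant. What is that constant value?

-360

Δ: -3324, -8466, -18006, -33912, -58512, -94494, -144906
Δ²: -5142, -9540, -15906, -24600, -35982, -50412
Δ³: -4398, -6366, -8694, -11382, -14430
Δ⁴: -1968, -2328, -2688, -3048
Δ⁵: -360, -360, -360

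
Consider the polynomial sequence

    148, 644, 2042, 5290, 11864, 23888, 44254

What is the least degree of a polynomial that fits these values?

5

First differences: 496, 1398, 3248, 6574, 12024, 20366
Second differences: 902, 1850, 3326, 5450, 8342
Third differences: 948, 1476, 2124, 2892
Fourth differences: 528, 648, 768
Fifth differences: 120, 120
The fifth differences are constant, so the polynomial has degree 5.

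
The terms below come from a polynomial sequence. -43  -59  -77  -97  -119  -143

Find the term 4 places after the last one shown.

-16  -18  -20  -22  -24
-2  -2  -2  -2
Second differences constant at -2.
-24 − 2 = -26;  -143 − 26 = -169
-26 − 2 = -28;  -169 − 28 = -197
-28 − 2 = -30;  -197 − 30 = -227
-30 − 2 = -32;  -227 − 32 = -259

-259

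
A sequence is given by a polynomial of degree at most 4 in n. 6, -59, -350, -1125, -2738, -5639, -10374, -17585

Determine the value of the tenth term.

-42483

Δ: -65  -291  -775  -1613  -2901  -4735  -7211
Δ²: -226  -484  -838  -1288  -1834  -2476
Δ³: -258  -354  -450  -546  -642
Δ⁴: -96  -96  -96  -96
Fourth differences constant at -96.
-642 − 96 = -738;  -2476 − 738 = -3214;  -7211 − 3214 = -10425;  -17585 − 10425 = -28010
-738 − 96 = -834;  -3214 − 834 = -4048;  -10425 − 4048 = -14473;  -28010 − 14473 = -42483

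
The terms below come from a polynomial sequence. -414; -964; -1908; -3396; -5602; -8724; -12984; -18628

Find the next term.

-25926

Δ: -550, -944, -1488, -2206, -3122, -4260, -5644
Δ²: -394, -544, -718, -916, -1138, -1384
Δ³: -150, -174, -198, -222, -246
Δ⁴: -24, -24, -24, -24
Fourth differences constant at -24.
-246 − 24 = -270;  -1384 − 270 = -1654;  -5644 − 1654 = -7298;  -18628 − 7298 = -25926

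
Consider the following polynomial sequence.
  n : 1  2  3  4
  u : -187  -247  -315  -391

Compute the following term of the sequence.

Δ: -60, -68, -76
Δ²: -8, -8
Second differences constant at -8.
-76 − 8 = -84;  -391 − 84 = -475

-475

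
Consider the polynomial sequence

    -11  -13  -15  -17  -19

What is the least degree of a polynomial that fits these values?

1

D1: -2, -2, -2, -2
The first differences are constant, so the polynomial has degree 1.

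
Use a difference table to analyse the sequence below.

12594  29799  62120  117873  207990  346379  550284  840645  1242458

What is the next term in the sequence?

1785135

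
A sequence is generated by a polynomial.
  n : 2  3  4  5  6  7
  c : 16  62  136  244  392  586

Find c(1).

46  74  108  148  194
28  34  40  46
6  6  6
The third differences are constant at 6.
Work back: 28 − 6 = 22;  46 − 22 = 24;  16 − 24 = -8

-8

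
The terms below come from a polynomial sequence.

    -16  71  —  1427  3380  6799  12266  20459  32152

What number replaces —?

454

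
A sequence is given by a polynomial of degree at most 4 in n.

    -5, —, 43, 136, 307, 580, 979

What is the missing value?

4

Using the last 5 terms:
93  171  273  399
78  102  126
24  24
Constant third difference = 24.
Extend backward: 78 − 24 = 54;  93 − 54 = 39;  43 − 39 = 4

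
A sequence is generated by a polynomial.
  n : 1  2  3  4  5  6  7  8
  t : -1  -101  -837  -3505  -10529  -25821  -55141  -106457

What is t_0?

-9

D1: -100, -736, -2668, -7024, -15292, -29320, -51316
D2: -636, -1932, -4356, -8268, -14028, -21996
D3: -1296, -2424, -3912, -5760, -7968
D4: -1128, -1488, -1848, -2208
D5: -360, -360, -360
The fifth differences are constant at -360.
Work back: -1128 + 360 = -768;  -1296 + 768 = -528;  -636 + 528 = -108;  -100 + 108 = 8;  -1 − 8 = -9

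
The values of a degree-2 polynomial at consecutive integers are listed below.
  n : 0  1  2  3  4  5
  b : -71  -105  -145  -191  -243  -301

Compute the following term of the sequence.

-365

D1: -34, -40, -46, -52, -58
D2: -6, -6, -6, -6
Second differences constant at -6.
-58 − 6 = -64;  -301 − 64 = -365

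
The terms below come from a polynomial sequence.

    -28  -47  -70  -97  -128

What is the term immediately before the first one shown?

First differences: -19, -23, -27, -31
Second differences: -4, -4, -4
The second differences are constant at -4.
Work back: -19 + 4 = -15;  -28 + 15 = -13

-13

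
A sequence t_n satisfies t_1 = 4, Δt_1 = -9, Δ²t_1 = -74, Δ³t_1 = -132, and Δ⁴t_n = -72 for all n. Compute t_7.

Build the table forward from the leading diagonal:
Δ⁴: -72, -72, -72, -72, -72, -72, -72
Δ³: -132, -204, -276, -348, -420, -492, -564
Δ²: -74, -206, -410, -686, -1034, -1454, -1946
Δ: -9, -83, -289, -699, -1385, -2419, -3873
t: 4, -5, -88, -377, -1076, -2461, -4880

-4880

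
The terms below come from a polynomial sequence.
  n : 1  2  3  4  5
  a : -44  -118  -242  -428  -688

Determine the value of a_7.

D1: -74, -124, -186, -260
D2: -50, -62, -74
D3: -12, -12
Third differences constant at -12.
-74 − 12 = -86;  -260 − 86 = -346;  -688 − 346 = -1034
-86 − 12 = -98;  -346 − 98 = -444;  -1034 − 444 = -1478

-1478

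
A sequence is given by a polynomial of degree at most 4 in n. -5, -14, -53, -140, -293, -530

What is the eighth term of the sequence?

-9, -39, -87, -153, -237
-30, -48, -66, -84
-18, -18, -18
Third differences constant at -18.
-84 − 18 = -102;  -237 − 102 = -339;  -530 − 339 = -869
-102 − 18 = -120;  -339 − 120 = -459;  -869 − 459 = -1328

-1328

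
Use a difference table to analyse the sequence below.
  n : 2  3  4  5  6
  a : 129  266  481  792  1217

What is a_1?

D1: 137  215  311  425
D2: 78  96  114
D3: 18  18
The third differences are constant at 18.
Work back: 78 − 18 = 60;  137 − 60 = 77;  129 − 77 = 52

52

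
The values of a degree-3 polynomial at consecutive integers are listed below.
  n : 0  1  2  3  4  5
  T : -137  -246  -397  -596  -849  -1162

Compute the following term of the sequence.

-1541

Δ: -109 , -151 , -199 , -253 , -313
Δ²: -42 , -48 , -54 , -60
Δ³: -6 , -6 , -6
The third differences are constant (-6).
-60 − 6 = -66;  -313 − 66 = -379;  -1162 − 379 = -1541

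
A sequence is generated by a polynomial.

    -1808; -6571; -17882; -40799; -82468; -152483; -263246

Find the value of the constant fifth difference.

D1: -4763, -11311, -22917, -41669, -70015, -110763
D2: -6548, -11606, -18752, -28346, -40748
D3: -5058, -7146, -9594, -12402
D4: -2088, -2448, -2808
D5: -360, -360

-360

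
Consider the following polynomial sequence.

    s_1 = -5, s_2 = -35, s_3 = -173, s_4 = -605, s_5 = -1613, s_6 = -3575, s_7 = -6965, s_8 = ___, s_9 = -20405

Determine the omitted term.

Using the first 7 terms:
Δ: -30, -138, -432, -1008, -1962, -3390
Δ²: -108, -294, -576, -954, -1428
Δ³: -186, -282, -378, -474
Δ⁴: -96, -96, -96
Constant fourth difference = -96.
Extend forward: -474 − 96 = -570;  -1428 − 570 = -1998;  -3390 − 1998 = -5388;  -6965 − 5388 = -12353

-12353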